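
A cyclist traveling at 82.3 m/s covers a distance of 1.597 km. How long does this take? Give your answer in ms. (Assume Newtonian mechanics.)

d = 1.597 km × 1000.0 = 1597.0 m
t = d / v = 1597.0 / 82.3 = 19.4046 s
t = 19.4046 s / 0.001 = 19400 ms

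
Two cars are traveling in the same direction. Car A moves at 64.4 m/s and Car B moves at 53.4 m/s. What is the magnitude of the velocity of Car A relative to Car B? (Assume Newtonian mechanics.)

v_rel = |v_A - v_B| = |64.4 - 53.4| = 11.0 m/s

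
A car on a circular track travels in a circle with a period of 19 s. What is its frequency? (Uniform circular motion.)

f = 1/T = 1/19 = 0.0526 Hz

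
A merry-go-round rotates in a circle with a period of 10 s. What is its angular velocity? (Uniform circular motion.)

ω = 2π/T = 2π/10 = 0.6283 rad/s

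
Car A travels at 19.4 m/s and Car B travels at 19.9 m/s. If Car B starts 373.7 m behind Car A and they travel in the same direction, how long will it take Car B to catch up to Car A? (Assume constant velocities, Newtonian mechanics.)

Relative speed: v_rel = 19.9 - 19.4 = 0.5 m/s
Time to catch: t = d₀/v_rel = 373.7/0.5 = 747.4 s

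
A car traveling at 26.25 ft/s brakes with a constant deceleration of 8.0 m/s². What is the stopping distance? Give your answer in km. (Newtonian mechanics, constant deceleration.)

v₀ = 26.25 ft/s × 0.3048 = 8.001 m/s
d = v₀² / (2a) = 8.001² / (2 × 8.0) = 64.016 / 16.0 = 4.001 m
d = 4.001 m / 1000.0 = 0.004001 km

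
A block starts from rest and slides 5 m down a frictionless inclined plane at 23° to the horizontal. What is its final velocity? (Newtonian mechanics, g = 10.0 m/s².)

a = g sin(θ) = 10.0 × sin(23°) = 3.9073 m/s²
v = √(2ad) = √(2 × 3.9073 × 5) = 6.25 m/s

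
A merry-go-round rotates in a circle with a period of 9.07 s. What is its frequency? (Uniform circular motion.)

f = 1/T = 1/9.07 = 0.1103 Hz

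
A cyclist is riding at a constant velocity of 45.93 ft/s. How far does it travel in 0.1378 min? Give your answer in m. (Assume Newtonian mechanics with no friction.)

v = 45.93 ft/s × 0.3048 = 13.9995 m/s
t = 0.1378 min × 60.0 = 8.268 s
d = v × t = 13.9995 × 8.268 = 115.7 m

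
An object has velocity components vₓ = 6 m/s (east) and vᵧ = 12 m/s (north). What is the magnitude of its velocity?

|v| = √(vₓ² + vᵧ²) = √(6² + 12²) = √(180) = 13.42 m/s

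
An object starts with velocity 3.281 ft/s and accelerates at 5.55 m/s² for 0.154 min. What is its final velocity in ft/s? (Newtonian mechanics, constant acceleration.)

v₀ = 3.281 ft/s × 0.3048 = 1.00005 m/s
t = 0.154 min × 60.0 = 9.24 s
v = v₀ + a × t = 1.00005 + 5.55 × 9.24 = 52.282 m/s
v = 52.282 m/s / 0.3048 = 171.5 ft/s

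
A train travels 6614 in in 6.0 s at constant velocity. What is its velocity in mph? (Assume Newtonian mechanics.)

d = 6614 in × 0.0254 = 167.996 m
v = d / t = 167.996 / 6.0 = 27.9993 m/s
v = 27.9993 m/s / 0.44704 = 62.63 mph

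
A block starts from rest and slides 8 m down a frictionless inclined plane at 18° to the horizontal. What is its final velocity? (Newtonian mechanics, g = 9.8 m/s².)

a = g sin(θ) = 9.8 × sin(18°) = 3.0284 m/s²
v = √(2ad) = √(2 × 3.0284 × 8) = 6.96 m/s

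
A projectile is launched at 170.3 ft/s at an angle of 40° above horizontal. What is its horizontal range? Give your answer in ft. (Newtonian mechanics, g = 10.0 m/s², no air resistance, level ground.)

v₀ = 170.3 ft/s × 0.3048 = 51.9074 m/s
R = v₀² × sin(2θ) / g = 51.9074² × sin(2 × 40°) / 10.0 = 2694.38 × 0.984808 / 10.0 = 265.345 m
R = 265.345 m / 0.3048 = 870.6 ft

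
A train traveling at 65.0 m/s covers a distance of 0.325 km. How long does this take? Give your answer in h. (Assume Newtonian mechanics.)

d = 0.325 km × 1000.0 = 325.0 m
t = d / v = 325.0 / 65.0 = 5.0 s
t = 5.0 s / 3600.0 = 0.001389 h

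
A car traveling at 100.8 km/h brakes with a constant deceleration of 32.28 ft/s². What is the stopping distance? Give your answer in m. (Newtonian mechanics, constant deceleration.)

v₀ = 100.8 km/h × 0.2777777777777778 = 28.0 m/s
a = 32.28 ft/s² × 0.3048 = 9.83894 m/s²
d = v₀² / (2a) = 28.0² / (2 × 9.83894) = 784.0 / 19.6779 = 39.84 m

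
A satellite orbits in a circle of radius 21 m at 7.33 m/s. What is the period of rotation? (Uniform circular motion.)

T = 2πr/v = 2π×21/7.33 = 18.0 s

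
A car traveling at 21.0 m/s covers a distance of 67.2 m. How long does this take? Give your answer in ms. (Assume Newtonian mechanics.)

t = d / v = 67.2 / 21.0 = 3.2 s
t = 3.2 s / 0.001 = 3200 ms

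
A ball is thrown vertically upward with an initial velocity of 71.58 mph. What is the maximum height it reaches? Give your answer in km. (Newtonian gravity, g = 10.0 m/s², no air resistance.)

v₀ = 71.58 mph × 0.44704 = 31.9991 m/s
h_max = v₀² / (2g) = 31.9991² / (2 × 10.0) = 1023.94 / 20.0 = 51.197 m
h_max = 51.197 m / 1000.0 = 0.0512 km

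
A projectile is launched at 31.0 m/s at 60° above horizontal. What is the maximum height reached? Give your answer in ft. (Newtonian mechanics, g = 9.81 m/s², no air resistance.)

H = v₀² × sin²(θ) / (2g) = 31.0² × sin(60°)² / (2 × 9.81) = 961.0 × 0.75 / 19.62 = 36.7355 m
H = 36.7355 m / 0.3048 = 120.5 ft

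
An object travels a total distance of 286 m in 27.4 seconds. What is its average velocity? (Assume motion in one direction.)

v_avg = Δd / Δt = 286 / 27.4 = 10.44 m/s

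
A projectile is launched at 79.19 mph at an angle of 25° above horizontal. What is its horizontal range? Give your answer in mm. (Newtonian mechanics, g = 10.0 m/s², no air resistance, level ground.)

v₀ = 79.19 mph × 0.44704 = 35.4011 m/s
R = v₀² × sin(2θ) / g = 35.4011² × sin(2 × 25°) / 10.0 = 1253.24 × 0.766044 / 10.0 = 96.0037 m
R = 96.0037 m / 0.001 = 96000 mm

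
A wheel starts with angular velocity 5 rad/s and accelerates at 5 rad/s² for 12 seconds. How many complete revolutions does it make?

θ = ω₀t + ½αt² = 5×12 + ½×5×12² = 420.0 rad
Total revolutions = θ/(2π) = 420.0/(2π) = 66.85
Complete revolutions = ⌊66.85⌋ = 66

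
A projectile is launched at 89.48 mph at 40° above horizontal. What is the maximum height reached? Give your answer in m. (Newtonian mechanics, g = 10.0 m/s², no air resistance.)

v₀ = 89.48 mph × 0.44704 = 40.0011 m/s
H = v₀² × sin²(θ) / (2g) = 40.0011² × sin(40°)² / (2 × 10.0) = 1600.09 × 0.413176 / 20.0 = 33.06 m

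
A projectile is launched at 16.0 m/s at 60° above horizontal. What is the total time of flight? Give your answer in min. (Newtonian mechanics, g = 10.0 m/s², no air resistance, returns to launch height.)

T = 2 × v₀ × sin(θ) / g = 2 × 16.0 × sin(60°) / 10.0 = 2 × 16.0 × 0.866025 / 10.0 = 2.77128 s
T = 2.77128 s / 60.0 = 0.04619 min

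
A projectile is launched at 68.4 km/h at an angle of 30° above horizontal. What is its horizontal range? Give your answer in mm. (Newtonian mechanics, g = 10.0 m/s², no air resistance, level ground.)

v₀ = 68.4 km/h × 0.2777777777777778 = 19.0 m/s
R = v₀² × sin(2θ) / g = 19.0² × sin(2 × 30°) / 10.0 = 361.0 × 0.866025 / 10.0 = 31.2635 m
R = 31.2635 m / 0.001 = 31260 mm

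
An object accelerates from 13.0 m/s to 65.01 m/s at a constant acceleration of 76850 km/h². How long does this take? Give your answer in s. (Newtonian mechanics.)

a = 76850 km/h² × 7.716049382716049e-05 = 5.92978 m/s²
t = (v - v₀) / a = (65.01 - 13.0) / 5.92978 = 8.771 s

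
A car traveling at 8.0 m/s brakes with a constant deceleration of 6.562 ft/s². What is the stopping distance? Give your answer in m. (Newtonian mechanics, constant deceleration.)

a = 6.562 ft/s² × 0.3048 = 2.0001 m/s²
d = v₀² / (2a) = 8.0² / (2 × 2.0001) = 64.0 / 4.0002 = 16.0 m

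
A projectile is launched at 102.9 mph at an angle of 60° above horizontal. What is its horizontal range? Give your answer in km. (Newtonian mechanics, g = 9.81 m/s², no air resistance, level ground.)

v₀ = 102.9 mph × 0.44704 = 46.0004 m/s
R = v₀² × sin(2θ) / g = 46.0004² × sin(2 × 60°) / 9.81 = 2116.04 × 0.866025 / 9.81 = 186.804 m
R = 186.804 m / 1000.0 = 0.1868 km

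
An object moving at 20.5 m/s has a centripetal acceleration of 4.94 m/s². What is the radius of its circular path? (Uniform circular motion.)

r = v²/a_c = 20.5²/4.94 = 85.07 m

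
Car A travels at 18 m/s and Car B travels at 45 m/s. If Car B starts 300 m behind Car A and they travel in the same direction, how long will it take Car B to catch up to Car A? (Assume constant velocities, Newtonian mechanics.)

Relative speed: v_rel = 45 - 18 = 27 m/s
Time to catch: t = d₀/v_rel = 300/27 = 11.11 s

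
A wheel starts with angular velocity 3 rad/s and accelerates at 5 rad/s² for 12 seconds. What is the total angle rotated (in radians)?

θ = ω₀t + ½αt² = 3×12 + ½×5×12² = 396.0 rad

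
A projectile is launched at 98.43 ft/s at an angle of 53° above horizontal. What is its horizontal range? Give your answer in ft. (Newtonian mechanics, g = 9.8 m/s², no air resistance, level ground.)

v₀ = 98.43 ft/s × 0.3048 = 30.0015 m/s
R = v₀² × sin(2θ) / g = 30.0015² × sin(2 × 53°) / 9.8 = 900.09 × 0.961262 / 9.8 = 88.288 m
R = 88.288 m / 0.3048 = 289.7 ft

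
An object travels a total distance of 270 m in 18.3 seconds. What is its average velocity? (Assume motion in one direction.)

v_avg = Δd / Δt = 270 / 18.3 = 14.75 m/s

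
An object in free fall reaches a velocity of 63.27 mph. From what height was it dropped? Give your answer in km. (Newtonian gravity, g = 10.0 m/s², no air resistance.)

v = 63.27 mph × 0.44704 = 28.2842 m/s
h = v² / (2g) = 28.2842² / (2 × 10.0) = 39.9998 m
h = 39.9998 m / 1000.0 = 0.04 km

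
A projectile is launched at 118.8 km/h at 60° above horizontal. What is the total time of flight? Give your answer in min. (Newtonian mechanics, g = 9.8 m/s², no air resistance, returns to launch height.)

v₀ = 118.8 km/h × 0.2777777777777778 = 33.0 m/s
T = 2 × v₀ × sin(θ) / g = 2 × 33.0 × sin(60°) / 9.8 = 2 × 33.0 × 0.866025 / 9.8 = 5.83241 s
T = 5.83241 s / 60.0 = 0.09721 min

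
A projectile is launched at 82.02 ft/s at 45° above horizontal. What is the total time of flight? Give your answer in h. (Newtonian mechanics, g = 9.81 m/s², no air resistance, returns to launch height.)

v₀ = 82.02 ft/s × 0.3048 = 24.9997 m/s
T = 2 × v₀ × sin(θ) / g = 2 × 24.9997 × sin(45°) / 9.81 = 2 × 24.9997 × 0.707107 / 9.81 = 3.60397 s
T = 3.60397 s / 3600.0 = 0.001001 h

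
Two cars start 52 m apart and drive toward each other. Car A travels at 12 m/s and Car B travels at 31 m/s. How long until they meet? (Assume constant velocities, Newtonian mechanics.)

Combined speed: v_combined = 12 + 31 = 43 m/s
Time to meet: t = d/v_combined = 52/43 = 1.21 s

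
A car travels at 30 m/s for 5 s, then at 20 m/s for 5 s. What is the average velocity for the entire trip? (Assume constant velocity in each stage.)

d₁ = v₁t₁ = 30 × 5 = 150 m
d₂ = v₂t₂ = 20 × 5 = 100 m
d_total = 250 m, t_total = 10 s
v_avg = d_total/t_total = 250/10 = 25.0 m/s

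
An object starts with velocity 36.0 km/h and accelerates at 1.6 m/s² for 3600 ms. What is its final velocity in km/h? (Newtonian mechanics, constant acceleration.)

v₀ = 36.0 km/h × 0.2777777777777778 = 10.0 m/s
t = 3600 ms × 0.001 = 3.6 s
v = v₀ + a × t = 10.0 + 1.6 × 3.6 = 15.76 m/s
v = 15.76 m/s / 0.2777777777777778 = 56.74 km/h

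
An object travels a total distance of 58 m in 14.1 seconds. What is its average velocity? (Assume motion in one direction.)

v_avg = Δd / Δt = 58 / 14.1 = 4.11 m/s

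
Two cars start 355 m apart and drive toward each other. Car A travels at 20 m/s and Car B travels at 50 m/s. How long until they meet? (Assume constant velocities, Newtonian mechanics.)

Combined speed: v_combined = 20 + 50 = 70 m/s
Time to meet: t = d/v_combined = 355/70 = 5.07 s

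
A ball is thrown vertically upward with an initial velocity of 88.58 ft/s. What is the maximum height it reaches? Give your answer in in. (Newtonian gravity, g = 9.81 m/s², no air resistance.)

v₀ = 88.58 ft/s × 0.3048 = 26.9992 m/s
h_max = v₀² / (2g) = 26.9992² / (2 × 9.81) = 728.957 / 19.62 = 37.1538 m
h_max = 37.1538 m / 0.0254 = 1463 in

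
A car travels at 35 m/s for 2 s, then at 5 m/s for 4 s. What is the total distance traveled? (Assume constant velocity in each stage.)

d₁ = v₁t₁ = 35 × 2 = 70 m
d₂ = v₂t₂ = 5 × 4 = 20 m
d_total = 70 + 20 = 90 m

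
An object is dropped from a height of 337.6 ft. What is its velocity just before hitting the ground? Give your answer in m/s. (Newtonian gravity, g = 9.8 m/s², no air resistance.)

h = 337.6 ft × 0.3048 = 102.9 m
v = √(2gh) = √(2 × 9.8 × 102.9) = 44.91 m/s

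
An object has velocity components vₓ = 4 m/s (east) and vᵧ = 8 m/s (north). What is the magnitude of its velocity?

|v| = √(vₓ² + vᵧ²) = √(4² + 8²) = √(80) = 8.94 m/s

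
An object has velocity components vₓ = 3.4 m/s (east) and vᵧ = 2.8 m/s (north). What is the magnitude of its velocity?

|v| = √(vₓ² + vᵧ²) = √(3.4² + 2.8²) = √(19.4) = 4.4 m/s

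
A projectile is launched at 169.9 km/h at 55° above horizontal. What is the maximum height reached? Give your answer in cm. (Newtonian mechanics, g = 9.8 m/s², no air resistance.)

v₀ = 169.9 km/h × 0.2777777777777778 = 47.1944 m/s
H = v₀² × sin²(θ) / (2g) = 47.1944² × sin(55°)² / (2 × 9.8) = 2227.31 × 0.67101 / 19.6 = 76.2524 m
H = 76.2524 m / 0.01 = 7625 cm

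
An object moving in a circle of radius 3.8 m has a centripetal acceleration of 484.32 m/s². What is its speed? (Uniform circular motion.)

v = √(a_c × r) = √(484.32 × 3.8) = 42.9 m/s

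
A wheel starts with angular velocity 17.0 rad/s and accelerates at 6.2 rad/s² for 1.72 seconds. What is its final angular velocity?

ω = ω₀ + αt = 17.0 + 6.2 × 1.72 = 27.66 rad/s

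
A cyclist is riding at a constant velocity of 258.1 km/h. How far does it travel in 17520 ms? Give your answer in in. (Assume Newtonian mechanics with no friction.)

v = 258.1 km/h × 0.2777777777777778 = 71.6944 m/s
t = 17520 ms × 0.001 = 17.52 s
d = v × t = 71.6944 × 17.52 = 1256.09 m
d = 1256.09 m / 0.0254 = 49450 in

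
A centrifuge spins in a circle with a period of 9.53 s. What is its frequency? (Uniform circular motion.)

f = 1/T = 1/9.53 = 0.1049 Hz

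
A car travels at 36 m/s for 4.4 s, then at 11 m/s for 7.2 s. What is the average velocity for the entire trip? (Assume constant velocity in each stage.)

d₁ = v₁t₁ = 36 × 4.4 = 158.4 m
d₂ = v₂t₂ = 11 × 7.2 = 79.2 m
d_total = 237.6 m, t_total = 11.6 s
v_avg = d_total/t_total = 237.6/11.6 = 20.48 m/s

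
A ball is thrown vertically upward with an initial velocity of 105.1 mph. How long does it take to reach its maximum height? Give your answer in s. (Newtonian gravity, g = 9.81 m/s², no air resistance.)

v₀ = 105.1 mph × 0.44704 = 46.9839 m/s
t_up = v₀ / g = 46.9839 / 9.81 = 4.789 s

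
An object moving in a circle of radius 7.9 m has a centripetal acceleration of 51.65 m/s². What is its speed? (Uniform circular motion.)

v = √(a_c × r) = √(51.65 × 7.9) = 20.2 m/s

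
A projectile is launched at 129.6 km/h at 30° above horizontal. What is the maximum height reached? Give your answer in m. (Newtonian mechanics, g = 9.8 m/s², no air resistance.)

v₀ = 129.6 km/h × 0.2777777777777778 = 36.0 m/s
H = v₀² × sin²(θ) / (2g) = 36.0² × sin(30°)² / (2 × 9.8) = 1296.0 × 0.25 / 19.6 = 16.53 m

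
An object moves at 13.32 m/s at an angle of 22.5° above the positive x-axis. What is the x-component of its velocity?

vₓ = v cos(θ) = 13.32 × cos(22.5°) = 12.31 m/s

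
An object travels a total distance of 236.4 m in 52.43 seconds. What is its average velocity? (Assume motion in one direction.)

v_avg = Δd / Δt = 236.4 / 52.43 = 4.51 m/s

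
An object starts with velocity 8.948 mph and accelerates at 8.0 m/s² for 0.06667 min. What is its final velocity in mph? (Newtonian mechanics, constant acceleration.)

v₀ = 8.948 mph × 0.44704 = 4.00011 m/s
t = 0.06667 min × 60.0 = 4.0002 s
v = v₀ + a × t = 4.00011 + 8.0 × 4.0002 = 36.0017 m/s
v = 36.0017 m/s / 0.44704 = 80.53 mph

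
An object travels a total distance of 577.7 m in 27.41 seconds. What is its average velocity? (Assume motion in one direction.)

v_avg = Δd / Δt = 577.7 / 27.41 = 21.08 m/s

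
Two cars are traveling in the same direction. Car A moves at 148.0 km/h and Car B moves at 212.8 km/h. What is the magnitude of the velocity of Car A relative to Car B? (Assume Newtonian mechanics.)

v_rel = |v_A - v_B| = |148.0 - 212.8| = 64.8 km/h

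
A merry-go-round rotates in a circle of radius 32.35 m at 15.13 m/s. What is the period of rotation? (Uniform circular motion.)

T = 2πr/v = 2π×32.35/15.13 = 13.43 s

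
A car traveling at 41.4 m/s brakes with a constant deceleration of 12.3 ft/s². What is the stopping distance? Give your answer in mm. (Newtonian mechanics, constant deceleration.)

a = 12.3 ft/s² × 0.3048 = 3.74904 m/s²
d = v₀² / (2a) = 41.4² / (2 × 3.74904) = 1713.96 / 7.49808 = 228.587 m
d = 228.587 m / 0.001 = 228600 mm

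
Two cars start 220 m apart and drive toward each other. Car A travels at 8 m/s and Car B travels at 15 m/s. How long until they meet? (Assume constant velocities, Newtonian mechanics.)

Combined speed: v_combined = 8 + 15 = 23 m/s
Time to meet: t = d/v_combined = 220/23 = 9.57 s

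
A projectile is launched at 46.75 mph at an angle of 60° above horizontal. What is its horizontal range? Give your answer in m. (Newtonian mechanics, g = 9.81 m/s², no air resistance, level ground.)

v₀ = 46.75 mph × 0.44704 = 20.8991 m/s
R = v₀² × sin(2θ) / g = 20.8991² × sin(2 × 60°) / 9.81 = 436.772 × 0.866025 / 9.81 = 38.56 m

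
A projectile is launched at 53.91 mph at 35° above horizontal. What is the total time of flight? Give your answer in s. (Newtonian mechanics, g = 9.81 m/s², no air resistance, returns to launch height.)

v₀ = 53.91 mph × 0.44704 = 24.0999 m/s
T = 2 × v₀ × sin(θ) / g = 2 × 24.0999 × sin(35°) / 9.81 = 2 × 24.0999 × 0.573576 / 9.81 = 2.818 s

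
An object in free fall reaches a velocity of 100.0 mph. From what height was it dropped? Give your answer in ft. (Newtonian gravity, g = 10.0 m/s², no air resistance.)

v = 100.0 mph × 0.44704 = 44.704 m/s
h = v² / (2g) = 44.704² / (2 × 10.0) = 99.9224 m
h = 99.9224 m / 0.3048 = 327.8 ft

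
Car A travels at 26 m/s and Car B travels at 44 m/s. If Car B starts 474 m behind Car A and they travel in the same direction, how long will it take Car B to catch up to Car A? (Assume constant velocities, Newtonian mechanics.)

Relative speed: v_rel = 44 - 26 = 18 m/s
Time to catch: t = d₀/v_rel = 474/18 = 26.33 s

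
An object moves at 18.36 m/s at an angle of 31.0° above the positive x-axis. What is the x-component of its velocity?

vₓ = v cos(θ) = 18.36 × cos(31.0°) = 15.74 m/s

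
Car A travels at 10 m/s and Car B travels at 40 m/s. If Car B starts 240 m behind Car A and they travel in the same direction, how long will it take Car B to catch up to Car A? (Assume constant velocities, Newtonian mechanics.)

Relative speed: v_rel = 40 - 10 = 30 m/s
Time to catch: t = d₀/v_rel = 240/30 = 8.0 s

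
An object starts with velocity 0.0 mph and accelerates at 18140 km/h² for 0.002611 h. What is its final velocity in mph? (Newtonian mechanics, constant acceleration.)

v₀ = 0.0 mph × 0.44704 = 0.0 m/s
a = 18140 km/h² × 7.716049382716049e-05 = 1.39969 m/s²
t = 0.002611 h × 3600.0 = 9.3996 s
v = v₀ + a × t = 0.0 + 1.39969 × 9.3996 = 13.1565 m/s
v = 13.1565 m/s / 0.44704 = 29.43 mph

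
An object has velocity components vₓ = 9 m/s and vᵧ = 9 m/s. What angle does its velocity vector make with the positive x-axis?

θ = arctan(vᵧ/vₓ) = arctan(9/9) = 45.0°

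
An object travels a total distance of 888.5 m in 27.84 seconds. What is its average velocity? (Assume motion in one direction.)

v_avg = Δd / Δt = 888.5 / 27.84 = 31.91 m/s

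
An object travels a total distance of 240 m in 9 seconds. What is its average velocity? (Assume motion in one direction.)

v_avg = Δd / Δt = 240 / 9 = 26.67 m/s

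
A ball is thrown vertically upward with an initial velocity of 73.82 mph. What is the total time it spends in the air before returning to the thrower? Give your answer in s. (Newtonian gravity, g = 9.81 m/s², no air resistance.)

v₀ = 73.82 mph × 0.44704 = 33.0005 m/s
t_total = 2 × v₀ / g = 2 × 33.0005 / 9.81 = 6.728 s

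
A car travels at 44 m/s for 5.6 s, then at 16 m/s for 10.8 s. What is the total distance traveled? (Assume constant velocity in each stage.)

d₁ = v₁t₁ = 44 × 5.6 = 246.4 m
d₂ = v₂t₂ = 16 × 10.8 = 172.8 m
d_total = 246.4 + 172.8 = 419.2 m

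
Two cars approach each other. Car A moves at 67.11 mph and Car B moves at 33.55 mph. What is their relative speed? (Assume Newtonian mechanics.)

v_rel = v_A + v_B = 67.11 + 33.55 = 100.66 mph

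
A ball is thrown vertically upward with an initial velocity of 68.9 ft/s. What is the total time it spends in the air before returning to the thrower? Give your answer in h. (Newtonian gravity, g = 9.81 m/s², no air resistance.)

v₀ = 68.9 ft/s × 0.3048 = 21.0007 m/s
t_total = 2 × v₀ / g = 2 × 21.0007 / 9.81 = 4.28149 s
t_total = 4.28149 s / 3600.0 = 0.001189 h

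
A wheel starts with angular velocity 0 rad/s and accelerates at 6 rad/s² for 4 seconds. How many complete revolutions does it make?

θ = ω₀t + ½αt² = 0×4 + ½×6×4² = 48.0 rad
Total revolutions = θ/(2π) = 48.0/(2π) = 7.64
Complete revolutions = ⌊7.64⌋ = 7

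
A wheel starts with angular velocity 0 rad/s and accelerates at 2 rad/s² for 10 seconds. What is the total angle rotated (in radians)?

θ = ω₀t + ½αt² = 0×10 + ½×2×10² = 100.0 rad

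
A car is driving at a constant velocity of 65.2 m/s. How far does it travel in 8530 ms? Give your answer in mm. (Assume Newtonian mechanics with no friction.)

t = 8530 ms × 0.001 = 8.53 s
d = v × t = 65.2 × 8.53 = 556.156 m
d = 556.156 m / 0.001 = 556200 mm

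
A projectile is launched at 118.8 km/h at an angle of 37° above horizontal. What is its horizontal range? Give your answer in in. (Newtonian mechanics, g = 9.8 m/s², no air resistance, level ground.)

v₀ = 118.8 km/h × 0.2777777777777778 = 33.0 m/s
R = v₀² × sin(2θ) / g = 33.0² × sin(2 × 37°) / 9.8 = 1089.0 × 0.961262 / 9.8 = 106.818 m
R = 106.818 m / 0.0254 = 4205 in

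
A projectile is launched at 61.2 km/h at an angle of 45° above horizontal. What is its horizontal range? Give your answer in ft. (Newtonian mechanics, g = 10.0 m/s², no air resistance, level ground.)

v₀ = 61.2 km/h × 0.2777777777777778 = 17.0 m/s
R = v₀² × sin(2θ) / g = 17.0² × sin(2 × 45°) / 10.0 = 289.0 × 1.0 / 10.0 = 28.9 m
R = 28.9 m / 0.3048 = 94.82 ft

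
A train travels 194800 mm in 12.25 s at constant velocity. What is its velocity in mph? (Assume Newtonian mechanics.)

d = 194800 mm × 0.001 = 194.8 m
v = d / t = 194.8 / 12.25 = 15.902 m/s
v = 15.902 m/s / 0.44704 = 35.57 mph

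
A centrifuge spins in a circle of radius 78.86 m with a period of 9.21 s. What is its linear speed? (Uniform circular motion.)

v = 2πr/T = 2π×78.86/9.21 = 53.8 m/s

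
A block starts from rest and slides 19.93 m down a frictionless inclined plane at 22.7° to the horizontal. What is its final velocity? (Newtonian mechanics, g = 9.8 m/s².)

a = g sin(θ) = 9.8 × sin(22.7°) = 3.7819 m/s²
v = √(2ad) = √(2 × 3.7819 × 19.93) = 12.28 m/s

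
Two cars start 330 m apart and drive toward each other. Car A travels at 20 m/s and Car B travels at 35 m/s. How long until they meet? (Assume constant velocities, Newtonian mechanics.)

Combined speed: v_combined = 20 + 35 = 55 m/s
Time to meet: t = d/v_combined = 330/55 = 6.0 s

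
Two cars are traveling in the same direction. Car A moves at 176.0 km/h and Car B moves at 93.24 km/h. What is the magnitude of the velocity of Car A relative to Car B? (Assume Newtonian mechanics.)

v_rel = |v_A - v_B| = |176.0 - 93.24| = 82.76 km/h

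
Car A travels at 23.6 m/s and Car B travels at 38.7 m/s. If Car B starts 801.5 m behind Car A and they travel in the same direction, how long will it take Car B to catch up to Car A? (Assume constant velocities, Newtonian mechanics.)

Relative speed: v_rel = 38.7 - 23.6 = 15.1 m/s
Time to catch: t = d₀/v_rel = 801.5/15.1 = 53.08 s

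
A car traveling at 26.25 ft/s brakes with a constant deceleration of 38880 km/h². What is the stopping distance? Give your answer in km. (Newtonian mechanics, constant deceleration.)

v₀ = 26.25 ft/s × 0.3048 = 8.001 m/s
a = 38880 km/h² × 7.716049382716049e-05 = 3.0 m/s²
d = v₀² / (2a) = 8.001² / (2 × 3.0) = 64.016 / 6.0 = 10.6693 m
d = 10.6693 m / 1000.0 = 0.01067 km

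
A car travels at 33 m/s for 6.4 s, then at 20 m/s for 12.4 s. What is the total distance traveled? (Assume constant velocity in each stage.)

d₁ = v₁t₁ = 33 × 6.4 = 211.2 m
d₂ = v₂t₂ = 20 × 12.4 = 248.0 m
d_total = 211.2 + 248.0 = 459.2 m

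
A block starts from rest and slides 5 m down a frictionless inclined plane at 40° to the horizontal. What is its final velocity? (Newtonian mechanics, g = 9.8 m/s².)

a = g sin(θ) = 9.8 × sin(40°) = 6.2993 m/s²
v = √(2ad) = √(2 × 6.2993 × 5) = 7.94 m/s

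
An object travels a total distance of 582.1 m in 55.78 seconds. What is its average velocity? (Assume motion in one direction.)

v_avg = Δd / Δt = 582.1 / 55.78 = 10.44 m/s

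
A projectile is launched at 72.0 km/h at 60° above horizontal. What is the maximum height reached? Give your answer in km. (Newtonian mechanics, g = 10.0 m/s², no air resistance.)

v₀ = 72.0 km/h × 0.2777777777777778 = 20.0 m/s
H = v₀² × sin²(θ) / (2g) = 20.0² × sin(60°)² / (2 × 10.0) = 400.0 × 0.75 / 20.0 = 15.0 m
H = 15.0 m / 1000.0 = 0.015 km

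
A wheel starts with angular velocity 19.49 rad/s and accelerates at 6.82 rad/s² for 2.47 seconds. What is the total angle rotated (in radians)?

θ = ω₀t + ½αt² = 19.49×2.47 + ½×6.82×2.47² = 68.94 rad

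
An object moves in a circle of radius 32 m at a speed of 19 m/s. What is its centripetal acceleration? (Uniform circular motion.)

a_c = v²/r = 19²/32 = 361/32 = 11.28 m/s²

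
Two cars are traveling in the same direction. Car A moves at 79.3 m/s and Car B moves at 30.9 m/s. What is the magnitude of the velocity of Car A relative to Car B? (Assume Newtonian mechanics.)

v_rel = |v_A - v_B| = |79.3 - 30.9| = 48.4 m/s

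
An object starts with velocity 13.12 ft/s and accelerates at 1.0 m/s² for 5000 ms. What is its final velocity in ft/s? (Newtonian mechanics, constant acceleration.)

v₀ = 13.12 ft/s × 0.3048 = 3.99898 m/s
t = 5000 ms × 0.001 = 5.0 s
v = v₀ + a × t = 3.99898 + 1.0 × 5.0 = 8.99898 m/s
v = 8.99898 m/s / 0.3048 = 29.52 ft/s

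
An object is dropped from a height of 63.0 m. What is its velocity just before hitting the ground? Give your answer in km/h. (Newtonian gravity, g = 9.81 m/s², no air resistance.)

v = √(2gh) = √(2 × 9.81 × 63.0) = 35.1576 m/s
v = 35.1576 m/s / 0.2777777777777778 = 126.6 km/h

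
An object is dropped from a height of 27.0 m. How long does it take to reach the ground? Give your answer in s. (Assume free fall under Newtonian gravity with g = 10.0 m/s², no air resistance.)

t = √(2h/g) = √(2 × 27.0 / 10.0) = 2.324 s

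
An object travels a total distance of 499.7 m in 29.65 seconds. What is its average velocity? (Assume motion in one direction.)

v_avg = Δd / Δt = 499.7 / 29.65 = 16.85 m/s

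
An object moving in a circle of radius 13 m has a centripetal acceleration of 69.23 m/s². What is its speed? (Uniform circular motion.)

v = √(a_c × r) = √(69.23 × 13) = 30.0 m/s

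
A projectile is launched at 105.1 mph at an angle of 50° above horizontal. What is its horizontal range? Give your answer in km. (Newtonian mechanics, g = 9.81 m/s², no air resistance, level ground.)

v₀ = 105.1 mph × 0.44704 = 46.9839 m/s
R = v₀² × sin(2θ) / g = 46.9839² × sin(2 × 50°) / 9.81 = 2207.49 × 0.984808 / 9.81 = 221.606 m
R = 221.606 m / 1000.0 = 0.2216 km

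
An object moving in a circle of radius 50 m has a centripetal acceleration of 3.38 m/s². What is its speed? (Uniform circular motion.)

v = √(a_c × r) = √(3.38 × 50) = 13.0 m/s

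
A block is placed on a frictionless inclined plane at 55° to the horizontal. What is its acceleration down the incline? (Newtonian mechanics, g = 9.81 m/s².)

a = g sin(θ) = 9.81 × sin(55°) = 9.81 × 0.8192 = 8.04 m/s²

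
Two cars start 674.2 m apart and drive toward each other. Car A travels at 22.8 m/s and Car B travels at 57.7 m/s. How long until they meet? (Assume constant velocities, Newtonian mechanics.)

Combined speed: v_combined = 22.8 + 57.7 = 80.5 m/s
Time to meet: t = d/v_combined = 674.2/80.5 = 8.38 s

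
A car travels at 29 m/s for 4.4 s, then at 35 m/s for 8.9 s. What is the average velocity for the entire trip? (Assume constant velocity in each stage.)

d₁ = v₁t₁ = 29 × 4.4 = 127.6 m
d₂ = v₂t₂ = 35 × 8.9 = 311.5 m
d_total = 439.1 m, t_total = 13.3 s
v_avg = d_total/t_total = 439.1/13.3 = 33.02 m/s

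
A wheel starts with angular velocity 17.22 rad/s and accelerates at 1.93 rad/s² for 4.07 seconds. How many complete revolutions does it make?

θ = ω₀t + ½αt² = 17.22×4.07 + ½×1.93×4.07² = 86.0705285 rad
Total revolutions = θ/(2π) = 86.0705285/(2π) = 13.7
Complete revolutions = ⌊13.7⌋ = 13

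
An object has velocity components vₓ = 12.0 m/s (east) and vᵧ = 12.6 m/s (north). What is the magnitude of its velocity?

|v| = √(vₓ² + vᵧ²) = √(12.0² + 12.6²) = √(302.76) = 17.4 m/s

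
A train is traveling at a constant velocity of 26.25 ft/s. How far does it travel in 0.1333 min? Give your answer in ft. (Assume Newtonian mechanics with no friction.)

v = 26.25 ft/s × 0.3048 = 8.001 m/s
t = 0.1333 min × 60.0 = 7.998 s
d = v × t = 8.001 × 7.998 = 63.992 m
d = 63.992 m / 0.3048 = 209.9 ft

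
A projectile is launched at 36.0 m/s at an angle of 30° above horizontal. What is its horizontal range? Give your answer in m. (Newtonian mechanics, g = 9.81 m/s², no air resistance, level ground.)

R = v₀² × sin(2θ) / g = 36.0² × sin(2 × 30°) / 9.81 = 1296.0 × 0.866025 / 9.81 = 114.4 m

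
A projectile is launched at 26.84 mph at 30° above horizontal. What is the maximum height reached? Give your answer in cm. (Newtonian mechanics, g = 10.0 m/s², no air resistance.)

v₀ = 26.84 mph × 0.44704 = 11.9986 m/s
H = v₀² × sin²(θ) / (2g) = 11.9986² × sin(30°)² / (2 × 10.0) = 143.966 × 0.25 / 20.0 = 1.79958 m
H = 1.79958 m / 0.01 = 180.0 cm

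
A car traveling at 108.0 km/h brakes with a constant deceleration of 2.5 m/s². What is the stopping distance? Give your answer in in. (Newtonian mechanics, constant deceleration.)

v₀ = 108.0 km/h × 0.2777777777777778 = 30.0 m/s
d = v₀² / (2a) = 30.0² / (2 × 2.5) = 900.0 / 5.0 = 180.0 m
d = 180.0 m / 0.0254 = 7087 in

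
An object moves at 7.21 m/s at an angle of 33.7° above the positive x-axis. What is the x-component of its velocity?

vₓ = v cos(θ) = 7.21 × cos(33.7°) = 6.0 m/s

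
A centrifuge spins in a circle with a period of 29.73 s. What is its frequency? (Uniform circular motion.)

f = 1/T = 1/29.73 = 0.0336 Hz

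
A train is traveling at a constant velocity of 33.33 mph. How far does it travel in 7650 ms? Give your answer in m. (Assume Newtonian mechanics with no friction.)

v = 33.33 mph × 0.44704 = 14.8998 m/s
t = 7650 ms × 0.001 = 7.65 s
d = v × t = 14.8998 × 7.65 = 114.0 m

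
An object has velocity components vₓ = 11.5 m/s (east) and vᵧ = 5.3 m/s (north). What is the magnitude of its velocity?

|v| = √(vₓ² + vᵧ²) = √(11.5² + 5.3²) = √(160.34) = 12.66 m/s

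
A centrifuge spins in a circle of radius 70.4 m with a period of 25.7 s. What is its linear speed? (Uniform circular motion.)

v = 2πr/T = 2π×70.4/25.7 = 17.21 m/s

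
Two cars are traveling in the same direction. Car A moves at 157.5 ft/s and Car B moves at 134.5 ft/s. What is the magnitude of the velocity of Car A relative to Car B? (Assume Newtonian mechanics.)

v_rel = |v_A - v_B| = |157.5 - 134.5| = 23.0 ft/s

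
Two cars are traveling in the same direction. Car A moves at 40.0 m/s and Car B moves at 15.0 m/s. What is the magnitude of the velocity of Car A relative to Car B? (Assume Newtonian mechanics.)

v_rel = |v_A - v_B| = |40.0 - 15.0| = 25.0 m/s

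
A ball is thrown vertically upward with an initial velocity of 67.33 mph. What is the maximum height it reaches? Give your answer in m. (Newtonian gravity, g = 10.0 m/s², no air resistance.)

v₀ = 67.33 mph × 0.44704 = 30.0992 m/s
h_max = v₀² / (2g) = 30.0992² / (2 × 10.0) = 905.962 / 20.0 = 45.3 m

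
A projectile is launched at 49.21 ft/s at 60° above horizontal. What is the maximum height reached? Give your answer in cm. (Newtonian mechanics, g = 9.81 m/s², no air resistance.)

v₀ = 49.21 ft/s × 0.3048 = 14.9992 m/s
H = v₀² × sin²(θ) / (2g) = 14.9992² × sin(60°)² / (2 × 9.81) = 224.976 × 0.75 / 19.62 = 8.6 m
H = 8.6 m / 0.01 = 860.0 cm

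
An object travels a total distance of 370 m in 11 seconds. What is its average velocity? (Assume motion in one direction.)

v_avg = Δd / Δt = 370 / 11 = 33.64 m/s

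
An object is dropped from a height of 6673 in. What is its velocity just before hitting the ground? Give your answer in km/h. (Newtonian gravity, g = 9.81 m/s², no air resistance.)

h = 6673 in × 0.0254 = 169.494 m
v = √(2gh) = √(2 × 9.81 × 169.494) = 57.6669 m/s
v = 57.6669 m/s / 0.2777777777777778 = 207.6 km/h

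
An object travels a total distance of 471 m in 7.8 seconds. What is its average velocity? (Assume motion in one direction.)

v_avg = Δd / Δt = 471 / 7.8 = 60.38 m/s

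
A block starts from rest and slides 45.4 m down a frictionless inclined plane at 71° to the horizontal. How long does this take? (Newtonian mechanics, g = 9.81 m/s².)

a = g sin(θ) = 9.81 × sin(71°) = 9.2755 m/s²
t = √(2d/a) = √(2 × 45.4 / 9.2755) = 3.13 s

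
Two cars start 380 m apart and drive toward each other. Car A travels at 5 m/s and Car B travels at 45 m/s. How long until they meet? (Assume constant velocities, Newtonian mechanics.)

Combined speed: v_combined = 5 + 45 = 50 m/s
Time to meet: t = d/v_combined = 380/50 = 7.6 s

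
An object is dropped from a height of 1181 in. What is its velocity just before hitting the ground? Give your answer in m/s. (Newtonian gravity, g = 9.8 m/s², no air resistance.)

h = 1181 in × 0.0254 = 29.9974 m
v = √(2gh) = √(2 × 9.8 × 29.9974) = 24.25 m/s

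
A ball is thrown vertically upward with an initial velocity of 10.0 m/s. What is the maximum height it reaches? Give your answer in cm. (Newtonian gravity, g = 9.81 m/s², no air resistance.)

h_max = v₀² / (2g) = 10.0² / (2 × 9.81) = 100.0 / 19.62 = 5.09684 m
h_max = 5.09684 m / 0.01 = 509.7 cm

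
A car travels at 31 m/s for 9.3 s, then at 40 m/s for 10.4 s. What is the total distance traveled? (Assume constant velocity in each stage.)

d₁ = v₁t₁ = 31 × 9.3 = 288.3 m
d₂ = v₂t₂ = 40 × 10.4 = 416.0 m
d_total = 288.3 + 416.0 = 704.3 m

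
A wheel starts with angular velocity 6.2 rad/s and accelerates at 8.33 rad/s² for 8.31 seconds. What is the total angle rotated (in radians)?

θ = ω₀t + ½αt² = 6.2×8.31 + ½×8.33×8.31² = 339.14 rad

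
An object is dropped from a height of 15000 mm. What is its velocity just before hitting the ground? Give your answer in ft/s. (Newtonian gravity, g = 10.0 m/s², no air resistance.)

h = 15000 mm × 0.001 = 15.0 m
v = √(2gh) = √(2 × 10.0 × 15.0) = 17.3205 m/s
v = 17.3205 m/s / 0.3048 = 56.83 ft/s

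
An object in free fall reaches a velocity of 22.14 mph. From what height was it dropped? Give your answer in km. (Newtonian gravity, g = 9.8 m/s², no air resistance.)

v = 22.14 mph × 0.44704 = 9.89747 m/s
h = v² / (2g) = 9.89747² / (2 × 9.8) = 4.99795 m
h = 4.99795 m / 1000.0 = 0.004998 km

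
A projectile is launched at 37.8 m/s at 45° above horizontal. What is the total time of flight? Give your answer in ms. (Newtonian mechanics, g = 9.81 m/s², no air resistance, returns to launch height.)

T = 2 × v₀ × sin(θ) / g = 2 × 37.8 × sin(45°) / 9.81 = 2 × 37.8 × 0.707107 / 9.81 = 5.44926 s
T = 5.44926 s / 0.001 = 5449 ms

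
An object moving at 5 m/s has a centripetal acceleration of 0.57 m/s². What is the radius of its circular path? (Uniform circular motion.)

r = v²/a_c = 5²/0.57 = 43.86 m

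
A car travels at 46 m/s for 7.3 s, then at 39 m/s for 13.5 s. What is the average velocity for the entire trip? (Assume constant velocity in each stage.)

d₁ = v₁t₁ = 46 × 7.3 = 335.8 m
d₂ = v₂t₂ = 39 × 13.5 = 526.5 m
d_total = 862.3 m, t_total = 20.8 s
v_avg = d_total/t_total = 862.3/20.8 = 41.46 m/s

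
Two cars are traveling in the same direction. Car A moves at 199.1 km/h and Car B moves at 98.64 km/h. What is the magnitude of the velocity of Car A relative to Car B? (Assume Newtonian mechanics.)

v_rel = |v_A - v_B| = |199.1 - 98.64| = 100.46 km/h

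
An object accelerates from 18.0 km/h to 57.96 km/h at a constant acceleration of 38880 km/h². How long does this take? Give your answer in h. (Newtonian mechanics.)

v₀ = 18.0 km/h × 0.2777777777777778 = 5.0 m/s
v = 57.96 km/h × 0.2777777777777778 = 16.1 m/s
a = 38880 km/h² × 7.716049382716049e-05 = 3.0 m/s²
t = (v - v₀) / a = (16.1 - 5.0) / 3.0 = 3.7 s
t = 3.7 s / 3600.0 = 0.001028 h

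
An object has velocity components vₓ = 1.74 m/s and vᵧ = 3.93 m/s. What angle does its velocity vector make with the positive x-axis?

θ = arctan(vᵧ/vₓ) = arctan(3.93/1.74) = 66.12°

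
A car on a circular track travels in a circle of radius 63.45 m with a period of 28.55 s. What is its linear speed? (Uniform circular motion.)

v = 2πr/T = 2π×63.45/28.55 = 13.96 m/s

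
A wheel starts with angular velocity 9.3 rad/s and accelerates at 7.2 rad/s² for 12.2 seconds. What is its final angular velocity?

ω = ω₀ + αt = 9.3 + 7.2 × 12.2 = 97.14 rad/s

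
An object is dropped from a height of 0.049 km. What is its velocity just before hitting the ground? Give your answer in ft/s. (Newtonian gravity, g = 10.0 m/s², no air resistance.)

h = 0.049 km × 1000.0 = 49.0 m
v = √(2gh) = √(2 × 10.0 × 49.0) = 31.305 m/s
v = 31.305 m/s / 0.3048 = 102.7 ft/s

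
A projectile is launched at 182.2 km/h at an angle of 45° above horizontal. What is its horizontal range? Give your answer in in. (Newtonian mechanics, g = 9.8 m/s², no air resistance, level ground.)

v₀ = 182.2 km/h × 0.2777777777777778 = 50.6111 m/s
R = v₀² × sin(2θ) / g = 50.6111² × sin(2 × 45°) / 9.8 = 2561.48 × 1.0 / 9.8 = 261.376 m
R = 261.376 m / 0.0254 = 10290 in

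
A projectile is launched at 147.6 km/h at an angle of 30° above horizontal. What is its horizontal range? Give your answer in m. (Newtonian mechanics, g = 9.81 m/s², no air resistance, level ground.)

v₀ = 147.6 km/h × 0.2777777777777778 = 41.0 m/s
R = v₀² × sin(2θ) / g = 41.0² × sin(2 × 30°) / 9.81 = 1681.0 × 0.866025 / 9.81 = 148.4 m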